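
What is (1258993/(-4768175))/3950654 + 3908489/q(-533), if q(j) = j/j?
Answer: 73625808352557565057/18837409636450 ≈ 3.9085e+6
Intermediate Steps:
q(j) = 1
(1258993/(-4768175))/3950654 + 3908489/q(-533) = (1258993/(-4768175))/3950654 + 3908489/1 = (1258993*(-1/4768175))*(1/3950654) + 3908489*1 = -1258993/4768175*1/3950654 + 3908489 = -1258993/18837409636450 + 3908489 = 73625808352557565057/18837409636450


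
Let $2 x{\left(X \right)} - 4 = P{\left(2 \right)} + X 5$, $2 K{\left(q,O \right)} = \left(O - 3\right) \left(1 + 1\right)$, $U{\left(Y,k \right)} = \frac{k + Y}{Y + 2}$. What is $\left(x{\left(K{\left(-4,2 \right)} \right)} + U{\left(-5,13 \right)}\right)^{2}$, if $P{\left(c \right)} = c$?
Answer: $\frac{169}{36} \approx 4.6944$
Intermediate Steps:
$U{\left(Y,k \right)} = \frac{Y + k}{2 + Y}$
$K{\left(q,O \right)} = -3 + O$ ($K{\left(q,O \right)} = \frac{\left(O - 3\right) \left(1 + 1\right)}{2} = \frac{\left(-3 + O\right) 2}{2} = \frac{-6 + 2 O}{2} = -3 + O$)
$x{\left(X \right)} = 3 + \frac{5 X}{2}$ ($x{\left(X \right)} = 2 + \frac{2 + X 5}{2} = 2 + \frac{2 + 5 X}{2} = 2 + \left(1 + \frac{5 X}{2}\right) = 3 + \frac{5 X}{2}$)
$\left(x{\left(K{\left(-4,2 \right)} \right)} + U{\left(-5,13 \right)}\right)^{2} = \left(\left(3 + \frac{5 \left(-3 + 2\right)}{2}\right) + \frac{-5 + 13}{2 - 5}\right)^{2} = \left(\left(3 + \frac{5}{2} \left(-1\right)\right) + \frac{1}{-3} \cdot 8\right)^{2} = \left(\left(3 - \frac{5}{2}\right) - \frac{8}{3}\right)^{2} = \left(\frac{1}{2} - \frac{8}{3}\right)^{2} = \left(- \frac{13}{6}\right)^{2} = \frac{169}{36}$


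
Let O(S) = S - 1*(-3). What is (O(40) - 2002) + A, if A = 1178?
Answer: -781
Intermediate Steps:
O(S) = 3 + S (O(S) = S + 3 = 3 + S)
(O(40) - 2002) + A = ((3 + 40) - 2002) + 1178 = (43 - 2002) + 1178 = -1959 + 1178 = -781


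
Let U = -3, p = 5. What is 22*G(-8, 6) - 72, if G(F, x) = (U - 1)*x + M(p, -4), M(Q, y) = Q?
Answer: -490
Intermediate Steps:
G(F, x) = 5 - 4*x (G(F, x) = (-3 - 1)*x + 5 = -4*x + 5 = 5 - 4*x)
22*G(-8, 6) - 72 = 22*(5 - 4*6) - 72 = 22*(5 - 24) - 72 = 22*(-19) - 72 = -418 - 72 = -490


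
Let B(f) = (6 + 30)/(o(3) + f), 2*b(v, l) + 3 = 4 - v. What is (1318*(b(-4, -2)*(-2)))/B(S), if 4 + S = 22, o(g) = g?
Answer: -23065/6 ≈ -3844.2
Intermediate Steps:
b(v, l) = ½ - v/2 (b(v, l) = -3/2 + (4 - v)/2 = -3/2 + (2 - v/2) = ½ - v/2)
S = 18 (S = -4 + 22 = 18)
B(f) = 36/(3 + f) (B(f) = (6 + 30)/(3 + f) = 36/(3 + f))
(1318*(b(-4, -2)*(-2)))/B(S) = (1318*((½ - ½*(-4))*(-2)))/((36/(3 + 18))) = (1318*((½ + 2)*(-2)))/((36/21)) = (1318*((5/2)*(-2)))/((36*(1/21))) = (1318*(-5))/(12/7) = -6590*7/12 = -23065/6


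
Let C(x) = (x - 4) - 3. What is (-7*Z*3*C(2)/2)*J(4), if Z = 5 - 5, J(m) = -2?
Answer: 0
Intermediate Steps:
C(x) = -7 + x (C(x) = (-4 + x) - 3 = -7 + x)
Z = 0
(-7*Z*3*C(2)/2)*J(4) = -7*0*3*(-7 + 2)/2*(-2) = -0*(-5*½)*(-2) = -0*(-5)/2*(-2) = -7*0*(-2) = 0*(-2) = 0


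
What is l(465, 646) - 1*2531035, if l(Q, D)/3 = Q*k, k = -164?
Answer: -2759815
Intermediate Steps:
l(Q, D) = -492*Q (l(Q, D) = 3*(Q*(-164)) = 3*(-164*Q) = -492*Q)
l(465, 646) - 1*2531035 = -492*465 - 1*2531035 = -228780 - 2531035 = -2759815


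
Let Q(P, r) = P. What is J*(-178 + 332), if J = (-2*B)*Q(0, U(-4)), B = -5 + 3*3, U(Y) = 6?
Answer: 0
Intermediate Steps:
B = 4 (B = -5 + 9 = 4)
J = 0 (J = -2*4*0 = -8*0 = 0)
J*(-178 + 332) = 0*(-178 + 332) = 0*154 = 0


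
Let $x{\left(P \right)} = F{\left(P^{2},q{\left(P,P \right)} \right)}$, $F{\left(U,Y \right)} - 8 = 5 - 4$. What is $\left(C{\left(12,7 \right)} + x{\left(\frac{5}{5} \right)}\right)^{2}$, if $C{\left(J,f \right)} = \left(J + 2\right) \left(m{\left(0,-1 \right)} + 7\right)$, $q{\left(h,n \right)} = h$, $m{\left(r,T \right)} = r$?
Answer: $11449$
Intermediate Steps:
$F{\left(U,Y \right)} = 9$ ($F{\left(U,Y \right)} = 8 + \left(5 - 4\right) = 8 + 1 = 9$)
$C{\left(J,f \right)} = 14 + 7 J$ ($C{\left(J,f \right)} = \left(J + 2\right) \left(0 + 7\right) = \left(2 + J\right) 7 = 14 + 7 J$)
$x{\left(P \right)} = 9$
$\left(C{\left(12,7 \right)} + x{\left(\frac{5}{5} \right)}\right)^{2} = \left(\left(14 + 7 \cdot 12\right) + 9\right)^{2} = \left(\left(14 + 84\right) + 9\right)^{2} = \left(98 + 9\right)^{2} = 107^{2} = 11449$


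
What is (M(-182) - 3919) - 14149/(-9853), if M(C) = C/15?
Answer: -580789616/147795 ≈ -3929.7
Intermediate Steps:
M(C) = C/15 (M(C) = C*(1/15) = C/15)
(M(-182) - 3919) - 14149/(-9853) = ((1/15)*(-182) - 3919) - 14149/(-9853) = (-182/15 - 3919) - 14149*(-1/9853) = -58967/15 + 14149/9853 = -580789616/147795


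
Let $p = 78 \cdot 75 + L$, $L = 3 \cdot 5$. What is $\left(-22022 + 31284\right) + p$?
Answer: $15127$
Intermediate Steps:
$L = 15$
$p = 5865$ ($p = 78 \cdot 75 + 15 = 5850 + 15 = 5865$)
$\left(-22022 + 31284\right) + p = \left(-22022 + 31284\right) + 5865 = 9262 + 5865 = 15127$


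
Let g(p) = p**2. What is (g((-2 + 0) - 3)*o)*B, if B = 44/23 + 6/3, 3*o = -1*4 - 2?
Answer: -4500/23 ≈ -195.65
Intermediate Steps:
o = -2 (o = (-1*4 - 2)/3 = (-4 - 2)/3 = (1/3)*(-6) = -2)
B = 90/23 (B = 44*(1/23) + 6*(1/3) = 44/23 + 2 = 90/23 ≈ 3.9130)
(g((-2 + 0) - 3)*o)*B = (((-2 + 0) - 3)**2*(-2))*(90/23) = ((-2 - 3)**2*(-2))*(90/23) = ((-5)**2*(-2))*(90/23) = (25*(-2))*(90/23) = -50*90/23 = -4500/23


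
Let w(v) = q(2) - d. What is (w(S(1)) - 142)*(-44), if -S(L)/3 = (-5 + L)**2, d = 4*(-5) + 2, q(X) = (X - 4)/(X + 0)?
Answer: 5500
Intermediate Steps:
q(X) = (-4 + X)/X
d = -18 (d = -20 + 2 = -18)
S(L) = -3*(-5 + L)**2
w(v) = 17 (w(v) = (-4 + 2)/2 - 1*(-18) = (1/2)*(-2) + 18 = -1 + 18 = 17)
(w(S(1)) - 142)*(-44) = (17 - 142)*(-44) = -125*(-44) = 5500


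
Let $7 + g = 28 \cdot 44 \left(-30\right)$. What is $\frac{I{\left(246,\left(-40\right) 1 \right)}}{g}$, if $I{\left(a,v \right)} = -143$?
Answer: $\frac{143}{36967} \approx 0.0038683$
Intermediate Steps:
$g = -36967$ ($g = -7 + 28 \cdot 44 \left(-30\right) = -7 + 1232 \left(-30\right) = -7 - 36960 = -36967$)
$\frac{I{\left(246,\left(-40\right) 1 \right)}}{g} = - \frac{143}{-36967} = \left(-143\right) \left(- \frac{1}{36967}\right) = \frac{143}{36967}$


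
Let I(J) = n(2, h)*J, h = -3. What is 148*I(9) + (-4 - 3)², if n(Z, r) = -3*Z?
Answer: -7943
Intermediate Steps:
I(J) = -6*J (I(J) = (-3*2)*J = -6*J)
148*I(9) + (-4 - 3)² = 148*(-6*9) + (-4 - 3)² = 148*(-54) + (-7)² = -7992 + 49 = -7943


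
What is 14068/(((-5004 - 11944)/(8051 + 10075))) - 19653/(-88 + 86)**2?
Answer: -17803491/892 ≈ -19959.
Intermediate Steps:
14068/(((-5004 - 11944)/(8051 + 10075))) - 19653/(-88 + 86)**2 = 14068/((-16948/18126)) - 19653/((-2)**2) = 14068/((-16948*1/18126)) - 19653/4 = 14068/(-446/477) - 19653*1/4 = 14068*(-477/446) - 19653/4 = -3355218/223 - 19653/4 = -17803491/892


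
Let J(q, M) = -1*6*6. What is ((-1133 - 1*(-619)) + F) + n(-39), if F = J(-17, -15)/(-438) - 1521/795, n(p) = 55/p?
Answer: -390235264/754455 ≈ -517.24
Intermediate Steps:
J(q, M) = -36 (J(q, M) = -6*6 = -36)
F = -35421/19345 (F = -36/(-438) - 1521/795 = -36*(-1/438) - 1521*1/795 = 6/73 - 507/265 = -35421/19345 ≈ -1.8310)
((-1133 - 1*(-619)) + F) + n(-39) = ((-1133 - 1*(-619)) - 35421/19345) + 55/(-39) = ((-1133 + 619) - 35421/19345) + 55*(-1/39) = (-514 - 35421/19345) - 55/39 = -9978751/19345 - 55/39 = -390235264/754455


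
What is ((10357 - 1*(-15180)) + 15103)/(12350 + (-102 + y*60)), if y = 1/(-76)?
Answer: 772160/232697 ≈ 3.3183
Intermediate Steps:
y = -1/76 ≈ -0.013158
((10357 - 1*(-15180)) + 15103)/(12350 + (-102 + y*60)) = ((10357 - 1*(-15180)) + 15103)/(12350 + (-102 - 1/76*60)) = ((10357 + 15180) + 15103)/(12350 + (-102 - 15/19)) = (25537 + 15103)/(12350 - 1953/19) = 40640/(232697/19) = 40640*(19/232697) = 772160/232697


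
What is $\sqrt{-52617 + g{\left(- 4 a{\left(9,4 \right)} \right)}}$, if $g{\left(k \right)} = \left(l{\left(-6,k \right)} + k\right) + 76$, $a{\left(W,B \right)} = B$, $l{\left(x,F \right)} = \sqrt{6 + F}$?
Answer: $\sqrt{-52557 + i \sqrt{10}} \approx 0.0069 + 229.25 i$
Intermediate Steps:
$g{\left(k \right)} = 76 + k + \sqrt{6 + k}$ ($g{\left(k \right)} = \left(\sqrt{6 + k} + k\right) + 76 = \left(k + \sqrt{6 + k}\right) + 76 = 76 + k + \sqrt{6 + k}$)
$\sqrt{-52617 + g{\left(- 4 a{\left(9,4 \right)} \right)}} = \sqrt{-52617 + \left(76 - 16 + \sqrt{6 - 16}\right)} = \sqrt{-52617 + \left(76 - 16 + \sqrt{-10}\right)} = \sqrt{-52617 + \left(76 - 16 + i \sqrt{10}\right)} = \sqrt{-52617 + \left(60 + i \sqrt{10}\right)} = \sqrt{-52557 + i \sqrt{10}}$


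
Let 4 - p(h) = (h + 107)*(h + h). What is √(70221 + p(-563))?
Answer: I*√443231 ≈ 665.76*I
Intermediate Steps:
p(h) = 4 - 2*h*(107 + h) (p(h) = 4 - (h + 107)*(h + h) = 4 - (107 + h)*2*h = 4 - 2*h*(107 + h))
√(70221 + p(-563)) = √(70221 + (4 - 214*(-563) - 2*(-563)²)) = √(70221 + (4 + 120482 - 2*316969)) = √(70221 + (4 + 120482 - 633938)) = √(70221 - 513452) = √(-443231) = I*√443231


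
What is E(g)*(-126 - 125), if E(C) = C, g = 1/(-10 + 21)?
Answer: -251/11 ≈ -22.818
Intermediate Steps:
g = 1/11 ≈ 0.090909
E(g)*(-126 - 125) = (-126 - 125)/11 = (1/11)*(-251) = -251/11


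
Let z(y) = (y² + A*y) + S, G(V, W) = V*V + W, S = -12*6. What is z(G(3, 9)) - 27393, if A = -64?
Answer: -28293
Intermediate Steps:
S = -72
G(V, W) = W + V² (G(V, W) = V² + W = W + V²)
z(y) = -72 + y² - 64*y (z(y) = (y² - 64*y) - 72 = -72 + y² - 64*y)
z(G(3, 9)) - 27393 = (-72 + (9 + 3²)² - 64*(9 + 3²)) - 27393 = (-72 + (9 + 9)² - 64*(9 + 9)) - 27393 = (-72 + 18² - 64*18) - 27393 = (-72 + 324 - 1152) - 27393 = -900 - 27393 = -28293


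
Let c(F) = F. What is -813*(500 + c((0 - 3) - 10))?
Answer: -395931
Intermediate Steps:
-813*(500 + c((0 - 3) - 10)) = -813*(500 + ((0 - 3) - 10)) = -813*(500 + (-3 - 10)) = -813*(500 - 13) = -813*487 = -395931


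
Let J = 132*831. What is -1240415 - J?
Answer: -1350107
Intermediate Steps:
J = 109692
-1240415 - J = -1240415 - 1*109692 = -1240415 - 109692 = -1350107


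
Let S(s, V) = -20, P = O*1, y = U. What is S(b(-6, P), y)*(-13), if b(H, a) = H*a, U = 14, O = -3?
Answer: 260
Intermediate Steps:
y = 14
P = -3 (P = -3*1 = -3)
S(b(-6, P), y)*(-13) = -20*(-13) = 260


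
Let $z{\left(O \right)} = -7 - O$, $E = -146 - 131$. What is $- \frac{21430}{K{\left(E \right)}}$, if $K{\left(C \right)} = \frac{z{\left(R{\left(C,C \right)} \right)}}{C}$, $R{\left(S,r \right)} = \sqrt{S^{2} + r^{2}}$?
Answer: $\frac{41552770}{153409} - \frac{1644302470 \sqrt{2}}{153409} \approx -14887.0$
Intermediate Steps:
$E = -277$
$K{\left(C \right)} = \frac{-7 - \sqrt{2} \sqrt{C^{2}}}{C}$ ($K{\left(C \right)} = \frac{-7 - \sqrt{C^{2} + C^{2}}}{C} = \frac{-7 - \sqrt{2 C^{2}}}{C} = \frac{-7 - \sqrt{2} \sqrt{C^{2}}}{C}$)
$- \frac{21430}{K{\left(E \right)}} = - \frac{21430}{\frac{1}{-277} \left(-7 - \sqrt{2} \sqrt{\left(-277\right)^{2}}\right)} = - \frac{21430}{\left(- \frac{1}{277}\right) \left(-7 - \sqrt{2} \sqrt{76729}\right)} = - \frac{21430}{\left(- \frac{1}{277}\right) \left(-7 - \sqrt{2} \cdot 277\right)} = - \frac{21430}{\left(- \frac{1}{277}\right) \left(-7 - 277 \sqrt{2}\right)} = - \frac{21430}{\frac{7}{277} + \sqrt{2}}$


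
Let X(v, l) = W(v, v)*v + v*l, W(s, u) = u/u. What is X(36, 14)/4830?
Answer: 18/161 ≈ 0.11180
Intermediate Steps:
W(s, u) = 1
X(v, l) = v + l*v (X(v, l) = 1*v + v*l = v + l*v)
X(36, 14)/4830 = (36*(1 + 14))/4830 = (36*15)*(1/4830) = 540*(1/4830) = 18/161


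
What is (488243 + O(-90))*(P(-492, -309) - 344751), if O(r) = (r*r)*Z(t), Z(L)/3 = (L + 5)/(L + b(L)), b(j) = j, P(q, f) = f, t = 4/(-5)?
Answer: -146462614830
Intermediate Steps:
t = -⅘ (t = 4*(-⅕) = -⅘ ≈ -0.80000)
Z(L) = 3*(5 + L)/(2*L) (Z(L) = 3*((L + 5)/(L + L)) = 3*((5 + L)/((2*L))) = 3*((5 + L)*(1/(2*L))) = 3*((5 + L)/(2*L)) = 3*(5 + L)/(2*L))
O(r) = -63*r²/8 (O(r) = (r*r)*(3*(5 - ⅘)/(2*(-⅘))) = r²*((3/2)*(-5/4)*(21/5)) = r²*(-63/8) = -63*r²/8)
(488243 + O(-90))*(P(-492, -309) - 344751) = (488243 - 63/8*(-90)²)*(-309 - 344751) = (488243 - 63/8*8100)*(-345060) = (488243 - 127575/2)*(-345060) = (848911/2)*(-345060) = -146462614830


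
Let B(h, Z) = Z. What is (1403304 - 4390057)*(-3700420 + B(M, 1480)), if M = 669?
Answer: 11047820141820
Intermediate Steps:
(1403304 - 4390057)*(-3700420 + B(M, 1480)) = (1403304 - 4390057)*(-3700420 + 1480) = -2986753*(-3698940) = 11047820141820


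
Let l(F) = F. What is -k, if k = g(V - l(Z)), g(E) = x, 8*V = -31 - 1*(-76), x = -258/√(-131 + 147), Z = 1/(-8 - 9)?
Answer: 129/2 ≈ 64.500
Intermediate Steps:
Z = -1/17 (Z = 1/(-17) = -1/17 ≈ -0.058824)
x = -129/2 (x = -258/(√16) = -258/4 = -258*¼ = -129/2 ≈ -64.500)
V = 45/8 (V = (-31 - 1*(-76))/8 = (-31 + 76)/8 = (⅛)*45 = 45/8 ≈ 5.6250)
g(E) = -129/2
k = -129/2 ≈ -64.500
-k = -1*(-129/2) = 129/2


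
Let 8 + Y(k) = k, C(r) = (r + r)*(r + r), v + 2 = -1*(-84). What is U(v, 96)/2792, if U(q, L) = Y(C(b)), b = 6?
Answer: 17/349 ≈ 0.048711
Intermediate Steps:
v = 82 (v = -2 - 1*(-84) = -2 + 84 = 82)
C(r) = 4*r**2 (C(r) = (2*r)*(2*r) = 4*r**2)
Y(k) = -8 + k
U(q, L) = 136 (U(q, L) = -8 + 4*6**2 = -8 + 4*36 = -8 + 144 = 136)
U(v, 96)/2792 = 136/2792 = 136*(1/2792) = 17/349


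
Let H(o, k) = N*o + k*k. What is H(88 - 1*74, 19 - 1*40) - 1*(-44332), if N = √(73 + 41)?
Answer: 44773 + 14*√114 ≈ 44923.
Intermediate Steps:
N = √114 ≈ 10.677
H(o, k) = k² + o*√114 (H(o, k) = √114*o + k*k = o*√114 + k² = k² + o*√114)
H(88 - 1*74, 19 - 1*40) - 1*(-44332) = ((19 - 1*40)² + (88 - 1*74)*√114) - 1*(-44332) = ((19 - 40)² + (88 - 74)*√114) + 44332 = ((-21)² + 14*√114) + 44332 = (441 + 14*√114) + 44332 = 44773 + 14*√114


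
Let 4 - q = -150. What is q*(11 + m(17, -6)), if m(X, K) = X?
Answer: 4312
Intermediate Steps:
q = 154 (q = 4 - 1*(-150) = 4 + 150 = 154)
q*(11 + m(17, -6)) = 154*(11 + 17) = 154*28 = 4312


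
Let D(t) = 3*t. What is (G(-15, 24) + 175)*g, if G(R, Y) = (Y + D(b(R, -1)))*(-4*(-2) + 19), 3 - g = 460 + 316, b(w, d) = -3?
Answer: -448340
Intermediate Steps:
g = -773 (g = 3 - (460 + 316) = 3 - 1*776 = 3 - 776 = -773)
G(R, Y) = -243 + 27*Y (G(R, Y) = (Y + 3*(-3))*(-4*(-2) + 19) = (Y - 9)*(8 + 19) = (-9 + Y)*27 = -243 + 27*Y)
(G(-15, 24) + 175)*g = ((-243 + 27*24) + 175)*(-773) = ((-243 + 648) + 175)*(-773) = (405 + 175)*(-773) = 580*(-773) = -448340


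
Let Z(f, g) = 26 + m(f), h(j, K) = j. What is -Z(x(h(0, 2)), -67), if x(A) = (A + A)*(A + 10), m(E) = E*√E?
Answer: -26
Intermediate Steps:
m(E) = E^(3/2)
x(A) = 2*A*(10 + A) (x(A) = (2*A)*(10 + A) = 2*A*(10 + A))
Z(f, g) = 26 + f^(3/2)
-Z(x(h(0, 2)), -67) = -(26 + (2*0*(10 + 0))^(3/2)) = -(26 + (2*0*10)^(3/2)) = -(26 + 0^(3/2)) = -(26 + 0) = -1*26 = -26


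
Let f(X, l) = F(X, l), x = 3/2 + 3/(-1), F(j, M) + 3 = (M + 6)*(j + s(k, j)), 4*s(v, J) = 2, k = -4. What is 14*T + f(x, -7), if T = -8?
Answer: -114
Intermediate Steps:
s(v, J) = 1/2 (s(v, J) = (1/4)*2 = 1/2)
F(j, M) = -3 + (1/2 + j)*(6 + M) (F(j, M) = -3 + (M + 6)*(j + 1/2) = -3 + (6 + M)*(1/2 + j) = -3 + (1/2 + j)*(6 + M))
x = -3/2 (x = 3*(1/2) + 3*(-1) = 3/2 - 3 = -3/2 ≈ -1.5000)
f(X, l) = l/2 + 6*X + X*l (f(X, l) = l/2 + 6*X + l*X = l/2 + 6*X + X*l)
14*T + f(x, -7) = 14*(-8) + ((1/2)*(-7) + 6*(-3/2) - 3/2*(-7)) = -112 + (-7/2 - 9 + 21/2) = -112 - 2 = -114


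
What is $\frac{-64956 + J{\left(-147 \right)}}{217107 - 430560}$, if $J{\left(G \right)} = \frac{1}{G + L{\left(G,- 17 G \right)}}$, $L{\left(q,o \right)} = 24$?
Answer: $\frac{7989589}{26254719} \approx 0.30431$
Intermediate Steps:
$J{\left(G \right)} = \frac{1}{24 + G}$ ($J{\left(G \right)} = \frac{1}{G + 24} = \frac{1}{24 + G}$)
$\frac{-64956 + J{\left(-147 \right)}}{217107 - 430560} = \frac{-64956 + \frac{1}{24 - 147}}{217107 - 430560} = \frac{-64956 + \frac{1}{-123}}{-213453} = \left(-64956 - \frac{1}{123}\right) \left(- \frac{1}{213453}\right) = \left(- \frac{7989589}{123}\right) \left(- \frac{1}{213453}\right) = \frac{7989589}{26254719}$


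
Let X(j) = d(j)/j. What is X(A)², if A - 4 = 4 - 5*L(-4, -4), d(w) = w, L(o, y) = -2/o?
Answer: 1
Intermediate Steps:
A = 11/2 (A = 4 + (4 - (-10)/(-4)) = 4 + (4 - (-10)*(-1)/4) = 4 + (4 - 5*½) = 4 + (4 - 5/2) = 4 + 3/2 = 11/2 ≈ 5.5000)
X(j) = 1 (X(j) = j/j = 1)
X(A)² = 1² = 1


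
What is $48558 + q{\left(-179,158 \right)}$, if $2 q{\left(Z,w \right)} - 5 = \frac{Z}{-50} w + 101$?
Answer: $\frac{2444691}{50} \approx 48894.0$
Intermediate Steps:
$q{\left(Z,w \right)} = 53 - \frac{Z w}{100}$ ($q{\left(Z,w \right)} = \frac{5}{2} + \frac{\frac{Z}{-50} w + 101}{2} = \frac{5}{2} + \frac{Z \left(- \frac{1}{50}\right) w + 101}{2} = \frac{5}{2} + \frac{- \frac{Z}{50} w + 101}{2} = \frac{5}{2} + \frac{- \frac{Z w}{50} + 101}{2} = \frac{5}{2} + \frac{101 - \frac{Z w}{50}}{2} = \frac{5}{2} - \left(- \frac{101}{2} + \frac{Z w}{100}\right) = 53 - \frac{Z w}{100}$)
$48558 + q{\left(-179,158 \right)} = 48558 - \left(-53 - \frac{14141}{50}\right) = 48558 + \left(53 + \frac{14141}{50}\right) = 48558 + \frac{16791}{50} = \frac{2444691}{50}$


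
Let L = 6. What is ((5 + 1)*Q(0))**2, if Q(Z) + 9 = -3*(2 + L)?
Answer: 39204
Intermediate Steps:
Q(Z) = -33 (Q(Z) = -9 - 3*(2 + 6) = -9 - 3*8 = -9 - 24 = -33)
((5 + 1)*Q(0))**2 = ((5 + 1)*(-33))**2 = (6*(-33))**2 = (-198)**2 = 39204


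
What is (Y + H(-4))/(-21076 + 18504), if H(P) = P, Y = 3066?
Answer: -1531/1286 ≈ -1.1905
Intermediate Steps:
(Y + H(-4))/(-21076 + 18504) = (3066 - 4)/(-21076 + 18504) = 3062/(-2572) = 3062*(-1/2572) = -1531/1286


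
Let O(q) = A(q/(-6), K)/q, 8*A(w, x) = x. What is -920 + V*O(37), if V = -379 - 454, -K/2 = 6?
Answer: -65581/74 ≈ -886.23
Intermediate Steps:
K = -12 (K = -2*6 = -12)
A(w, x) = x/8
O(q) = -3/(2*q) (O(q) = ((1/8)*(-12))/q = -3/(2*q))
V = -833
-920 + V*O(37) = -920 - (-2499)/(2*37) = -920 - 833*(-3/74) = -920 + 2499/74 = -65581/74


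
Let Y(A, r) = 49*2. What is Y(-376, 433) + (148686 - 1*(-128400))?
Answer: 277184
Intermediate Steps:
Y(A, r) = 98
Y(-376, 433) + (148686 - 1*(-128400)) = 98 + (148686 - 1*(-128400)) = 98 + (148686 + 128400) = 98 + 277086 = 277184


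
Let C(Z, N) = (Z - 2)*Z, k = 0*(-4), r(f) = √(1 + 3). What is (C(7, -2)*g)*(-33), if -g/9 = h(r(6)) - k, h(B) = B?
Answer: 20790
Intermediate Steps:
r(f) = 2 (r(f) = √4 = 2)
k = 0
C(Z, N) = Z*(-2 + Z) (C(Z, N) = (-2 + Z)*Z = Z*(-2 + Z))
g = -18 (g = -9*(2 - 1*0) = -9*(2 + 0) = -9*2 = -18)
(C(7, -2)*g)*(-33) = ((7*(-2 + 7))*(-18))*(-33) = ((7*5)*(-18))*(-33) = (35*(-18))*(-33) = -630*(-33) = 20790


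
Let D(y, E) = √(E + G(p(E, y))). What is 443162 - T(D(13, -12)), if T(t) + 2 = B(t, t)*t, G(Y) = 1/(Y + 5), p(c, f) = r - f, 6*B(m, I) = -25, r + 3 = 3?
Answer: 443164 + 25*I*√194/24 ≈ 4.4316e+5 + 14.509*I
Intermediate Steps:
r = 0 (r = -3 + 3 = 0)
B(m, I) = -25/6 (B(m, I) = (⅙)*(-25) = -25/6)
p(c, f) = -f (p(c, f) = 0 - f = -f)
G(Y) = 1/(5 + Y)
D(y, E) = √(E + 1/(5 - y))
T(t) = -2 - 25*t/6
443162 - T(D(13, -12)) = 443162 - (-2 - 25*√(1 - 12*(5 - 1*13))*(I*√2/4)/6) = 443162 - (-2 - 25*√(1 - 12*(5 - 13))*(I*√2/4)/6) = 443162 - (-2 - 25*√(1 - 12*(-8))*(I*√2/4)/6) = 443162 - (-2 - 25*I*√2*√(1 + 96)/4/6) = 443162 - (-2 - 25*I*√194/4/6) = 443162 - (-2 - 25*I*√194/24) = 443162 + (2 + 25*I*√194/24) = 443164 + 25*I*√194/24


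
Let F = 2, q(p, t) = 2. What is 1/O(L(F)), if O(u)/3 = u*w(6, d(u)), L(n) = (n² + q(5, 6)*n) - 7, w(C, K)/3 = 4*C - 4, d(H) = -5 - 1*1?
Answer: 1/180 ≈ 0.0055556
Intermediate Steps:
d(H) = -6 (d(H) = -5 - 1 = -6)
w(C, K) = -12 + 12*C (w(C, K) = 3*(4*C - 4) = 3*(-4 + 4*C) = -12 + 12*C)
L(n) = -7 + n² + 2*n (L(n) = (n² + 2*n) - 7 = -7 + n² + 2*n)
O(u) = 180*u (O(u) = 3*(u*(-12 + 12*6)) = 3*(u*(-12 + 72)) = 3*(u*60) = 3*(60*u) = 180*u)
1/O(L(F)) = 1/(180*(-7 + 2² + 2*2)) = 1/(180*(-7 + 4 + 4)) = 1/(180*1) = 1/180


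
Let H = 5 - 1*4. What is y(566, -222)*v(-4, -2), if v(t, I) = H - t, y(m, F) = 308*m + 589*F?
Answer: 217850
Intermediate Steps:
H = 1 (H = 5 - 4 = 1)
v(t, I) = 1 - t
y(566, -222)*v(-4, -2) = (308*566 + 589*(-222))*(1 - 1*(-4)) = (174328 - 130758)*(1 + 4) = 43570*5 = 217850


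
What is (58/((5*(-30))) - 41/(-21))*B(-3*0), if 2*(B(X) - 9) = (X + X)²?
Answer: 2466/175 ≈ 14.091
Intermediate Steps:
B(X) = 9 + 2*X² (B(X) = 9 + (X + X)²/2 = 9 + (2*X)²/2 = 9 + (4*X²)/2 = 9 + 2*X²)
(58/((5*(-30))) - 41/(-21))*B(-3*0) = (58/((5*(-30))) - 41/(-21))*(9 + 2*(-3*0)²) = (58/(-150) - 41*(-1/21))*(9 + 2*0²) = (58*(-1/150) + 41/21)*(9 + 2*0) = (-29/75 + 41/21)*(9 + 0) = (274/175)*9 = 2466/175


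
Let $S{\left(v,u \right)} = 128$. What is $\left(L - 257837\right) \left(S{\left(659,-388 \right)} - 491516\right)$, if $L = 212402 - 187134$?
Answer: $114281615772$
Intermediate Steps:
$L = 25268$ ($L = 212402 - 187134 = 25268$)
$\left(L - 257837\right) \left(S{\left(659,-388 \right)} - 491516\right) = \left(25268 - 257837\right) \left(128 - 491516\right) = \left(-232569\right) \left(-491388\right) = 114281615772$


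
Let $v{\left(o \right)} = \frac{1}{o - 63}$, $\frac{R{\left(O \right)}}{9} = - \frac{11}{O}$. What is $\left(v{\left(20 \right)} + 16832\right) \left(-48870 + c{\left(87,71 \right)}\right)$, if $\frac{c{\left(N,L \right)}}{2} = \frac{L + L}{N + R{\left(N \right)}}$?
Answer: $- \frac{8806754077160}{10707} \approx -8.2252 \cdot 10^{8}$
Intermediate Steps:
$R{\left(O \right)} = - \frac{99}{O}$ ($R{\left(O \right)} = 9 \left(- \frac{11}{O}\right) = - \frac{99}{O}$)
$c{\left(N,L \right)} = \frac{4 L}{N - \frac{99}{N}}$ ($c{\left(N,L \right)} = 2 \frac{L + L}{N - \frac{99}{N}} = 2 \frac{2 L}{N - \frac{99}{N}} = \frac{4 L}{N - \frac{99}{N}}$)
$v{\left(o \right)} = \frac{1}{-63 + o}$
$\left(v{\left(20 \right)} + 16832\right) \left(-48870 + c{\left(87,71 \right)}\right) = \left(\frac{1}{-63 + 20} + 16832\right) \left(-48870 + 4 \cdot 71 \cdot 87 \frac{1}{-99 + 87^{2}}\right) = \left(\frac{1}{-43} + 16832\right) \left(-48870 + 4 \cdot 71 \cdot 87 \frac{1}{-99 + 7569}\right) = \left(- \frac{1}{43} + 16832\right) \left(-48870 + 4 \cdot 71 \cdot 87 \cdot \frac{1}{7470}\right) = \frac{723775 \left(-48870 + 4 \cdot 71 \cdot 87 \cdot \frac{1}{7470}\right)}{43} = \frac{723775 \left(-48870 + \frac{4118}{1245}\right)}{43} = \frac{723775}{43} \left(- \frac{60839032}{1245}\right) = - \frac{8806754077160}{10707}$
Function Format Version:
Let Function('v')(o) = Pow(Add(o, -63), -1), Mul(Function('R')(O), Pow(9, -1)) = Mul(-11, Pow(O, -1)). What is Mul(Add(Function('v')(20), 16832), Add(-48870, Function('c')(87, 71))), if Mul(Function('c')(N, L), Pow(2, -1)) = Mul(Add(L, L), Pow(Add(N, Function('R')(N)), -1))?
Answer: Rational(-8806754077160, 10707) ≈ -8.2252e+8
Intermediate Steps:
Function('R')(O) = Mul(-99, Pow(O, -1)) (Function('R')(O) = Mul(9, Mul(-11, Pow(O, -1))) = Mul(-99, Pow(O, -1)))
Function('c')(N, L) = Mul(4, L, Pow(Add(N, Mul(-99, Pow(N, -1))), -1)) (Function('c')(N, L) = Mul(2, Mul(Add(L, L), Pow(Add(N, Mul(-99, Pow(N, -1))), -1))) = Mul(2, Mul(Mul(2, L), Pow(Add(N, Mul(-99, Pow(N, -1))), -1))) = Mul(2, Mul(2, L, Pow(Add(N, Mul(-99, Pow(N, -1))), -1))) = Mul(4, L, Pow(Add(N, Mul(-99, Pow(N, -1))), -1)))
Function('v')(o) = Pow(Add(-63, o), -1)
Mul(Add(Function('v')(20), 16832), Add(-48870, Function('c')(87, 71))) = Mul(Add(Pow(Add(-63, 20), -1), 16832), Add(-48870, Mul(4, 71, 87, Pow(Add(-99, Pow(87, 2)), -1)))) = Mul(Add(Pow(-43, -1), 16832), Add(-48870, Mul(4, 71, 87, Pow(Add(-99, 7569), -1)))) = Mul(Add(Rational(-1, 43), 16832), Add(-48870, Mul(4, 71, 87, Pow(7470, -1)))) = Mul(Rational(723775, 43), Add(-48870, Mul(4, 71, 87, Rational(1, 7470)))) = Mul(Rational(723775, 43), Add(-48870, Rational(4118, 1245))) = Mul(Rational(723775, 43), Rational(-60839032, 1245)) = Rational(-8806754077160, 10707)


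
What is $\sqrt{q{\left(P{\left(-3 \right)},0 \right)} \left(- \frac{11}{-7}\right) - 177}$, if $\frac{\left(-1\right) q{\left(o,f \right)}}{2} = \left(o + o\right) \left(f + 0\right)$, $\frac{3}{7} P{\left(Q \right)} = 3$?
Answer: $i \sqrt{177} \approx 13.304 i$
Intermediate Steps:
$P{\left(Q \right)} = 7$ ($P{\left(Q \right)} = \frac{7}{3} \cdot 3 = 7$)
$q{\left(o,f \right)} = - 4 f o$ ($q{\left(o,f \right)} = - 2 \left(o + o\right) \left(f + 0\right) = - 2 \cdot 2 o f = - 2 \cdot 2 f o = - 4 f o$)
$\sqrt{q{\left(P{\left(-3 \right)},0 \right)} \left(- \frac{11}{-7}\right) - 177} = \sqrt{\left(-4\right) 0 \cdot 7 \left(- \frac{11}{-7}\right) - 177} = \sqrt{0 \left(\left(-11\right) \left(- \frac{1}{7}\right)\right) - 177} = \sqrt{0 \cdot \frac{11}{7} - 177} = \sqrt{0 - 177} = \sqrt{-177} = i \sqrt{177}$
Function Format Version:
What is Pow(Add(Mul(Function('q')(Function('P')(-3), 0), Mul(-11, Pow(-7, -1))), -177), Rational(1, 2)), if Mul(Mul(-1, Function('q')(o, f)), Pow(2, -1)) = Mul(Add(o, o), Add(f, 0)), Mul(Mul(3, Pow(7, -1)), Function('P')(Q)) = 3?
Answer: Mul(I, Pow(177, Rational(1, 2))) ≈ Mul(13.304, I)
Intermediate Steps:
Function('P')(Q) = 7 (Function('P')(Q) = Mul(Rational(7, 3), 3) = 7)
Function('q')(o, f) = Mul(-4, f, o) (Function('q')(o, f) = Mul(-2, Mul(Add(o, o), Add(f, 0))) = Mul(-2, Mul(Mul(2, o), f)) = Mul(-2, Mul(2, f, o)) = Mul(-4, f, o))
Pow(Add(Mul(Function('q')(Function('P')(-3), 0), Mul(-11, Pow(-7, -1))), -177), Rational(1, 2)) = Pow(Add(Mul(Mul(-4, 0, 7), Mul(-11, Pow(-7, -1))), -177), Rational(1, 2)) = Pow(Add(Mul(0, Mul(-11, Rational(-1, 7))), -177), Rational(1, 2)) = Pow(Add(Mul(0, Rational(11, 7)), -177), Rational(1, 2)) = Pow(Add(0, -177), Rational(1, 2)) = Pow(-177, Rational(1, 2)) = Mul(I, Pow(177, Rational(1, 2)))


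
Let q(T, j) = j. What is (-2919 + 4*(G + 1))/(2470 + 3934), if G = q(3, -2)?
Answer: -2923/6404 ≈ -0.45643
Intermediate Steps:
G = -2
(-2919 + 4*(G + 1))/(2470 + 3934) = (-2919 + 4*(-2 + 1))/(2470 + 3934) = (-2919 + 4*(-1))/6404 = (-2919 - 4)*(1/6404) = -2923*1/6404 = -2923/6404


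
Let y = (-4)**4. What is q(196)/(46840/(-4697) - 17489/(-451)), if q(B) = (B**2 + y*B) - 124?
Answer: 17036902036/5547363 ≈ 3071.2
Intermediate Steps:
y = 256
q(B) = -124 + B**2 + 256*B (q(B) = (B**2 + 256*B) - 124 = -124 + B**2 + 256*B)
q(196)/(46840/(-4697) - 17489/(-451)) = (-124 + 196**2 + 256*196)/(46840/(-4697) - 17489/(-451)) = (-124 + 38416 + 50176)/(46840*(-1/4697) - 17489*(-1/451)) = 88468/(-46840/4697 + 17489/451) = 88468/(5547363/192577) = 88468*(192577/5547363) = 17036902036/5547363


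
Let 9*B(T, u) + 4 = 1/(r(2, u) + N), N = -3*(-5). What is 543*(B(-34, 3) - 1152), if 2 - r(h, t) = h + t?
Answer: -22527803/36 ≈ -6.2577e+5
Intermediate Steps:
N = 15
r(h, t) = 2 - h - t (r(h, t) = 2 - (h + t) = 2 + (-h - t) = 2 - h - t)
B(T, u) = -4/9 + 1/(9*(15 - u)) (B(T, u) = -4/9 + 1/(9*((2 - 1*2 - u) + 15)) = -4/9 + 1/(9*((2 - 2 - u) + 15)) = -4/9 + 1/(9*(-u + 15)) = -4/9 + 1/(9*(15 - u)))
543*(B(-34, 3) - 1152) = 543*((59 - 4*3)/(9*(-15 + 3)) - 1152) = 543*((1/9)*(59 - 12)/(-12) - 1152) = 543*((1/9)*(-1/12)*47 - 1152) = 543*(-47/108 - 1152) = 543*(-124463/108) = -22527803/36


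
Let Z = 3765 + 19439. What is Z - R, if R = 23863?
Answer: -659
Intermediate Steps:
Z = 23204
Z - R = 23204 - 1*23863 = 23204 - 23863 = -659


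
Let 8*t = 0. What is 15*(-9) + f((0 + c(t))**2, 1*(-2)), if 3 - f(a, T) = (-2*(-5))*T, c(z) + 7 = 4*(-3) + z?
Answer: -112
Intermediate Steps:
t = 0 (t = (1/8)*0 = 0)
c(z) = -19 + z (c(z) = -7 + (4*(-3) + z) = -7 + (-12 + z) = -19 + z)
f(a, T) = 3 - 10*T (f(a, T) = 3 - (-2*(-5))*T = 3 - 10*T)
15*(-9) + f((0 + c(t))**2, 1*(-2)) = 15*(-9) + (3 - 10*(-2)) = -135 + (3 - 10*(-2)) = -135 + (3 + 20) = -135 + 23 = -112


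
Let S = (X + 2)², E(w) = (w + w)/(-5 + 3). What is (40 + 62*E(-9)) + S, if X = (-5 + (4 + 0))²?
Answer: 607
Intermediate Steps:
X = 1 (X = (-5 + 4)² = (-1)² = 1)
E(w) = -w (E(w) = (2*w)/(-2) = (2*w)*(-½) = -w)
S = 9 (S = (1 + 2)² = 3² = 9)
(40 + 62*E(-9)) + S = (40 + 62*(-1*(-9))) + 9 = (40 + 62*9) + 9 = (40 + 558) + 9 = 598 + 9 = 607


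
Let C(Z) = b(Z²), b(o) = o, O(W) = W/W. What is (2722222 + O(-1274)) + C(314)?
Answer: 2820819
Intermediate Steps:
O(W) = 1
C(Z) = Z²
(2722222 + O(-1274)) + C(314) = (2722222 + 1) + 314² = 2722223 + 98596 = 2820819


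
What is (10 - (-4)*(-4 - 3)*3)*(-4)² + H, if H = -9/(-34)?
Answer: -40247/34 ≈ -1183.7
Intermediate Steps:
H = 9/34 (H = -9*(-1/34) = 9/34 ≈ 0.26471)
(10 - (-4)*(-4 - 3)*3)*(-4)² + H = (10 - (-4)*(-4 - 3)*3)*(-4)² + 9/34 = (10 - (-4)*(-7*3))*16 + 9/34 = (10 - (-4)*(-21))*16 + 9/34 = (10 - 1*84)*16 + 9/34 = (10 - 84)*16 + 9/34 = -74*16 + 9/34 = -1184 + 9/34 = -40247/34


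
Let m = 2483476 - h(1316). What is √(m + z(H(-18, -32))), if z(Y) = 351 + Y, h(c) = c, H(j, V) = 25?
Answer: 14*√12666 ≈ 1575.6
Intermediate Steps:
m = 2482160 (m = 2483476 - 1*1316 = 2483476 - 1316 = 2482160)
√(m + z(H(-18, -32))) = √(2482160 + (351 + 25)) = √(2482160 + 376) = √2482536 = 14*√12666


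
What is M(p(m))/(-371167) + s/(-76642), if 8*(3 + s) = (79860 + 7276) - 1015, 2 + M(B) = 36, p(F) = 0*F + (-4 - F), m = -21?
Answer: -31977211823/227575849712 ≈ -0.14051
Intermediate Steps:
p(F) = -4 - F (p(F) = 0 + (-4 - F) = -4 - F)
M(B) = 34 (M(B) = -2 + 36 = 34)
s = 86097/8 (s = -3 + ((79860 + 7276) - 1015)/8 = -3 + (87136 - 1015)/8 = -3 + (⅛)*86121 = -3 + 86121/8 = 86097/8 ≈ 10762.)
M(p(m))/(-371167) + s/(-76642) = 34/(-371167) + (86097/8)/(-76642) = 34*(-1/371167) + (86097/8)*(-1/76642) = -34/371167 - 86097/613136 = -31977211823/227575849712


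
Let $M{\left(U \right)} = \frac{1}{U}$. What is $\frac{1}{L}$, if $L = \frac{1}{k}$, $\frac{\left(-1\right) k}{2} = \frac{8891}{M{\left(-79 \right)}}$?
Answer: $1404778$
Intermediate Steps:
$k = 1404778$ ($k = - 2 \frac{8891}{\frac{1}{-79}} = - 2 \frac{8891}{- \frac{1}{79}} = - 2 \cdot 8891 \left(-79\right) = \left(-2\right) \left(-702389\right) = 1404778$)
$L = \frac{1}{1404778} \approx 7.1186 \cdot 10^{-7}$
$\frac{1}{L} = \frac{1}{\frac{1}{1404778}} = 1404778$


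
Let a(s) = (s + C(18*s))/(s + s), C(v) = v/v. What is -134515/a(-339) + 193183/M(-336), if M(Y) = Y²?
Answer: -5148090996233/19079424 ≈ -2.6982e+5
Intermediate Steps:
C(v) = 1
a(s) = (1 + s)/(2*s) (a(s) = (s + 1)/(s + s) = (1 + s)/((2*s)) = (1 + s)*(1/(2*s)) = (1 + s)/(2*s))
-134515/a(-339) + 193183/M(-336) = -134515*(-678/(1 - 339)) + 193183/((-336)²) = -134515/((½)*(-1/339)*(-338)) + 193183/112896 = -134515/169/339 + 193183*(1/112896) = -134515*339/169 + 193183/112896 = -45600585/169 + 193183/112896 = -5148090996233/19079424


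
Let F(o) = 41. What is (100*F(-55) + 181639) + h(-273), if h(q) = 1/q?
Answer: 50706746/273 ≈ 1.8574e+5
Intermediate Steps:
(100*F(-55) + 181639) + h(-273) = (100*41 + 181639) + 1/(-273) = (4100 + 181639) - 1/273 = 185739 - 1/273 = 50706746/273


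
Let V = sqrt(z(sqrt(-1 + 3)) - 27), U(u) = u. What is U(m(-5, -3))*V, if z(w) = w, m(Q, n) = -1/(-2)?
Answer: sqrt(-27 + sqrt(2))/2 ≈ 2.5291*I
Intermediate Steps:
m(Q, n) = 1/2 (m(Q, n) = -1*(-1/2) = 1/2)
V = sqrt(-27 + sqrt(2)) (V = sqrt(sqrt(-1 + 3) - 27) = sqrt(sqrt(2) - 27) = sqrt(-27 + sqrt(2)) ≈ 5.0582*I)
U(m(-5, -3))*V = sqrt(-27 + sqrt(2))/2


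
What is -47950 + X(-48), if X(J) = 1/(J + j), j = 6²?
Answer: -575401/12 ≈ -47950.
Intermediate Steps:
j = 36
X(J) = 1/(36 + J) (X(J) = 1/(J + 36) = 1/(36 + J))
-47950 + X(-48) = -47950 + 1/(36 - 48) = -47950 + 1/(-12) = -47950 - 1/12 = -575401/12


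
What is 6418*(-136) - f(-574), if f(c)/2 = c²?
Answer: -1531800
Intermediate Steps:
f(c) = 2*c²
6418*(-136) - f(-574) = 6418*(-136) - 2*(-574)² = -872848 - 2*329476 = -872848 - 1*658952 = -872848 - 658952 = -1531800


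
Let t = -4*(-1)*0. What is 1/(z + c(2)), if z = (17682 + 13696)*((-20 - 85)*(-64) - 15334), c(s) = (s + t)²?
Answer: -1/270290088 ≈ -3.6997e-9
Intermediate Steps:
t = 0 (t = 4*0 = 0)
c(s) = s² (c(s) = (s + 0)² = s²)
z = -270290092 (z = 31378*(-105*(-64) - 15334) = 31378*(6720 - 15334) = 31378*(-8614) = -270290092)
1/(z + c(2)) = 1/(-270290092 + 2²) = 1/(-270290092 + 4) = 1/(-270290088) = -1/270290088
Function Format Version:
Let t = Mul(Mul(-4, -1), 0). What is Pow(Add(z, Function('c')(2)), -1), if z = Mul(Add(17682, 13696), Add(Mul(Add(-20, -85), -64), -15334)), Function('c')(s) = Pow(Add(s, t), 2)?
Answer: Rational(-1, 270290088) ≈ -3.6997e-9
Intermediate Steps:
t = 0 (t = Mul(4, 0) = 0)
Function('c')(s) = Pow(s, 2) (Function('c')(s) = Pow(Add(s, 0), 2) = Pow(s, 2))
z = -270290092 (z = Mul(31378, Add(Mul(-105, -64), -15334)) = Mul(31378, Add(6720, -15334)) = Mul(31378, -8614) = -270290092)
Pow(Add(z, Function('c')(2)), -1) = Pow(Add(-270290092, Pow(2, 2)), -1) = Pow(Add(-270290092, 4), -1) = Pow(-270290088, -1) = Rational(-1, 270290088)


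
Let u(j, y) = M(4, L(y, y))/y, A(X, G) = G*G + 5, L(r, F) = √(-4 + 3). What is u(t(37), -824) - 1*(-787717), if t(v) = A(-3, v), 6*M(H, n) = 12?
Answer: 324539403/412 ≈ 7.8772e+5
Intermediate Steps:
L(r, F) = I (L(r, F) = √(-1) = I)
M(H, n) = 2 (M(H, n) = (⅙)*12 = 2)
A(X, G) = 5 + G² (A(X, G) = G² + 5 = 5 + G²)
t(v) = 5 + v²
u(j, y) = 2/y
u(t(37), -824) - 1*(-787717) = 2/(-824) - 1*(-787717) = 2*(-1/824) + 787717 = -1/412 + 787717 = 324539403/412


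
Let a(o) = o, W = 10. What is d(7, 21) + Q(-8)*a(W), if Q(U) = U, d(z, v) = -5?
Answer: -85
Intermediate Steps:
d(7, 21) + Q(-8)*a(W) = -5 - 8*10 = -5 - 80 = -85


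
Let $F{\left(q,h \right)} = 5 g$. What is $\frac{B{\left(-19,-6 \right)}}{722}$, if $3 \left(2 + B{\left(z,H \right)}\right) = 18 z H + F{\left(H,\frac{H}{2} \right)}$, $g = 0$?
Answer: $\frac{341}{361} \approx 0.9446$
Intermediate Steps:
$F{\left(q,h \right)} = 0$ ($F{\left(q,h \right)} = 5 \cdot 0 = 0$)
$B{\left(z,H \right)} = -2 + 6 H z$ ($B{\left(z,H \right)} = -2 + \frac{18 z H + 0}{3} = -2 + \frac{18 H z + 0}{3} = -2 + \frac{18 H z}{3} = -2 + 6 H z$)
$\frac{B{\left(-19,-6 \right)}}{722} = \frac{-2 + 6 \left(-6\right) \left(-19\right)}{722} = \left(-2 + 684\right) \frac{1}{722} = 682 \cdot \frac{1}{722} = \frac{341}{361}$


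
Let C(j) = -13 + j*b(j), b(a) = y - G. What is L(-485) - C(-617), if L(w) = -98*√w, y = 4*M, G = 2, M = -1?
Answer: -3689 - 98*I*√485 ≈ -3689.0 - 2158.2*I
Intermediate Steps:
y = -4 (y = 4*(-1) = -4)
b(a) = -6 (b(a) = -4 - 1*2 = -4 - 2 = -6)
C(j) = -13 - 6*j (C(j) = -13 + j*(-6) = -13 - 6*j)
L(-485) - C(-617) = -98*I*√485 - (-13 - 6*(-617)) = -98*I*√485 - (-13 + 3702) = -98*I*√485 - 1*3689 = -98*I*√485 - 3689 = -3689 - 98*I*√485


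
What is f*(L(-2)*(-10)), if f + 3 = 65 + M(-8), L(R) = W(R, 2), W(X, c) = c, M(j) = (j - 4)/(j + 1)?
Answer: -8920/7 ≈ -1274.3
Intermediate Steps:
M(j) = (-4 + j)/(1 + j)
L(R) = 2
f = 446/7 (f = -3 + (65 + (-4 - 8)/(1 - 8)) = -3 + (65 - 12/(-7)) = -3 + (65 - ⅐*(-12)) = -3 + (65 + 12/7) = -3 + 467/7 = 446/7 ≈ 63.714)
f*(L(-2)*(-10)) = 446*(2*(-10))/7 = (446/7)*(-20) = -8920/7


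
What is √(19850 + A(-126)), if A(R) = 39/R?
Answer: √35014854/42 ≈ 140.89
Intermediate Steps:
√(19850 + A(-126)) = √(19850 + 39/(-126)) = √(19850 + 39*(-1/126)) = √(19850 - 13/42) = √(833687/42) = √35014854/42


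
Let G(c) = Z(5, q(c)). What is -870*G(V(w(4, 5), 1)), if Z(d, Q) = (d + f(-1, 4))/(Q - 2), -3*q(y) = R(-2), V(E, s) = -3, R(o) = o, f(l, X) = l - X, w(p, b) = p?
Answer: 0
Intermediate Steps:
q(y) = ⅔ (q(y) = -⅓*(-2) = ⅔)
Z(d, Q) = (-5 + d)/(-2 + Q) (Z(d, Q) = (d + (-1 - 1*4))/(Q - 2) = (d + (-1 - 4))/(-2 + Q) = (d - 5)/(-2 + Q) = (-5 + d)/(-2 + Q))
G(c) = 0 (G(c) = (-5 + 5)/(-2 + ⅔) = 0/(-4/3) = -¾*0 = 0)
-870*G(V(w(4, 5), 1)) = -870*0 = 0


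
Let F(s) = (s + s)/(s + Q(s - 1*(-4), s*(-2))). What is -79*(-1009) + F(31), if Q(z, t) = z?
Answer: 2630494/33 ≈ 79712.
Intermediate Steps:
F(s) = 2*s/(4 + 2*s) (F(s) = (s + s)/(s + (s - 1*(-4))) = (2*s)/(s + (s + 4)) = (2*s)/(s + (4 + s)) = (2*s)/(4 + 2*s) = 2*s/(4 + 2*s))
-79*(-1009) + F(31) = -79*(-1009) + 31/(2 + 31) = 79711 + 31/33 = 2630494/33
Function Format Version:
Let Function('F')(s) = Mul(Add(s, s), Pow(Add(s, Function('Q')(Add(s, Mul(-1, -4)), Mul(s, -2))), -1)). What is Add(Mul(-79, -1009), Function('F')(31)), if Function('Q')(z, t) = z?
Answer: Rational(2630494, 33) ≈ 79712.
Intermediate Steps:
Function('F')(s) = Mul(2, s, Pow(Add(4, Mul(2, s)), -1)) (Function('F')(s) = Mul(Add(s, s), Pow(Add(s, Add(s, Mul(-1, -4))), -1)) = Mul(Mul(2, s), Pow(Add(s, Add(s, 4)), -1)) = Mul(Mul(2, s), Pow(Add(s, Add(4, s)), -1)) = Mul(Mul(2, s), Pow(Add(4, Mul(2, s)), -1)) = Mul(2, s, Pow(Add(4, Mul(2, s)), -1)))
Add(Mul(-79, -1009), Function('F')(31)) = Add(Mul(-79, -1009), Mul(31, Pow(Add(2, 31), -1))) = Add(79711, Mul(31, Pow(33, -1))) = Add(79711, Mul(31, Rational(1, 33))) = Add(79711, Rational(31, 33)) = Rational(2630494, 33)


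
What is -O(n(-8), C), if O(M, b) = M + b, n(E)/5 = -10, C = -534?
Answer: 584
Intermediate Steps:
n(E) = -50 (n(E) = 5*(-10) = -50)
-O(n(-8), C) = -(-50 - 534) = -1*(-584) = 584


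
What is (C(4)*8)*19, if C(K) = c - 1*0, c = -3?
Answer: -456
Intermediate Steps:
C(K) = -3 (C(K) = -3 - 1*0 = -3 + 0 = -3)
(C(4)*8)*19 = -3*8*19 = -24*19 = -456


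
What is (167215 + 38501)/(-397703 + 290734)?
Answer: -205716/106969 ≈ -1.9231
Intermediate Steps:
(167215 + 38501)/(-397703 + 290734) = 205716/(-106969) = 205716*(-1/106969) = -205716/106969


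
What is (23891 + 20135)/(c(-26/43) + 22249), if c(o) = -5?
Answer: 22013/11122 ≈ 1.9792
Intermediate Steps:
(23891 + 20135)/(c(-26/43) + 22249) = (23891 + 20135)/(-5 + 22249) = 44026/22244 = 44026*(1/22244) = 22013/11122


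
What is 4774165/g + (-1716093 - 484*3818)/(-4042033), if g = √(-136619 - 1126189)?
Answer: 3564005/4042033 - 4774165*I*√35078/210468 ≈ 0.88174 - 4248.4*I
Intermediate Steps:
g = 6*I*√35078 (g = √(-1262808) = 6*I*√35078 ≈ 1123.7*I)
4774165/g + (-1716093 - 484*3818)/(-4042033) = 4774165/((6*I*√35078)) + (-1716093 - 484*3818)/(-4042033) = 4774165*(-I*√35078/210468) + (-1716093 - 1847912)*(-1/4042033) = -4774165*I*√35078/210468 - 3564005*(-1/4042033) = -4774165*I*√35078/210468 + 3564005/4042033 = 3564005/4042033 - 4774165*I*√35078/210468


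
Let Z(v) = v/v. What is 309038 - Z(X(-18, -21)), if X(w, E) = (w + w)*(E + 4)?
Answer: 309037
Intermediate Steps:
X(w, E) = 2*w*(4 + E) (X(w, E) = (2*w)*(4 + E) = 2*w*(4 + E))
Z(v) = 1
309038 - Z(X(-18, -21)) = 309038 - 1*1 = 309038 - 1 = 309037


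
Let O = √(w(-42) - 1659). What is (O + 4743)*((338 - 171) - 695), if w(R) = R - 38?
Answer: -2504304 - 528*I*√1739 ≈ -2.5043e+6 - 22018.0*I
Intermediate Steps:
w(R) = -38 + R
O = I*√1739 (O = √((-38 - 42) - 1659) = √(-80 - 1659) = √(-1739) = I*√1739 ≈ 41.701*I)
(O + 4743)*((338 - 171) - 695) = (I*√1739 + 4743)*((338 - 171) - 695) = (4743 + I*√1739)*(167 - 695) = (4743 + I*√1739)*(-528) = -2504304 - 528*I*√1739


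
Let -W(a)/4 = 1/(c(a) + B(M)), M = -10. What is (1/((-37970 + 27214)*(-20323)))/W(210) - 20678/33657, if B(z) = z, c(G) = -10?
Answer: -4520090451179/7357224585516 ≈ -0.61437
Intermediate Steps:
W(a) = ⅕ (W(a) = -4/(-10 - 10) = -4/(-20) = -4*(-1/20) = ⅕)
(1/((-37970 + 27214)*(-20323)))/W(210) - 20678/33657 = (1/((-37970 + 27214)*(-20323)))/(⅕) - 20678/33657 = (-1/20323/(-10756))*5 - 20678*1/33657 = -1/10756*(-1/20323)*5 - 20678/33657 = (1/218594188)*5 - 20678/33657 = 5/218594188 - 20678/33657 = -4520090451179/7357224585516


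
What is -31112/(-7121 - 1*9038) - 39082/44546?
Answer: 377194557/359909407 ≈ 1.0480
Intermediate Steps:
-31112/(-7121 - 1*9038) - 39082/44546 = -31112/(-7121 - 9038) - 39082*1/44546 = -31112/(-16159) - 19541/22273 = -31112*(-1/16159) - 19541/22273 = 31112/16159 - 19541/22273 = 377194557/359909407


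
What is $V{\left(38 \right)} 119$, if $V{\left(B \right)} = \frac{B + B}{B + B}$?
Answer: $119$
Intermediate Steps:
$V{\left(B \right)} = 1$ ($V{\left(B \right)} = \frac{2 B}{2 B} = 2 B \frac{1}{2 B} = 1$)
$V{\left(38 \right)} 119 = 1 \cdot 119 = 119$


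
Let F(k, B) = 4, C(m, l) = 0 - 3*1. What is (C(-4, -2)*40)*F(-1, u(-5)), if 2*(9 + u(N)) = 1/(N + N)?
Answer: -480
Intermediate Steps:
C(m, l) = -3 (C(m, l) = 0 - 3 = -3)
u(N) = -9 + 1/(4*N) (u(N) = -9 + 1/(2*(N + N)) = -9 + 1/(2*((2*N))) = -9 + (1/(2*N))/2 = -9 + 1/(4*N))
(C(-4, -2)*40)*F(-1, u(-5)) = -3*40*4 = -120*4 = -480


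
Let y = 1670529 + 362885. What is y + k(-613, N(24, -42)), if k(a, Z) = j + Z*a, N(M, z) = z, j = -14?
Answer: 2059146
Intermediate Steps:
y = 2033414
k(a, Z) = -14 + Z*a
y + k(-613, N(24, -42)) = 2033414 + (-14 - 42*(-613)) = 2033414 + (-14 + 25746) = 2033414 + 25732 = 2059146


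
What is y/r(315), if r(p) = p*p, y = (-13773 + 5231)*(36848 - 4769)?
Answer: -91339606/33075 ≈ -2761.6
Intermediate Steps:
y = -274018818 (y = -8542*32079 = -274018818)
r(p) = p**2
y/r(315) = -274018818/(315**2) = -274018818/99225 = -274018818*1/99225 = -91339606/33075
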